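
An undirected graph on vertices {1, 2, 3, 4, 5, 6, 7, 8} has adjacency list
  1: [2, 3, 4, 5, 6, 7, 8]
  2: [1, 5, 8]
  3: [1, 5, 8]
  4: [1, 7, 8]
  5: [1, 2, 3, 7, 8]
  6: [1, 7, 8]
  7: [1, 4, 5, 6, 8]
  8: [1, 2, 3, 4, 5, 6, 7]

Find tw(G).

3

A width-3 tree decomposition is:
Bags: B1 = {1, 3, 5, 8}  B2 = {1, 2, 5, 8}  B3 = {1, 5, 7, 8}  B4 = {1, 4, 7, 8}  B5 = {1, 6, 7, 8}
Tree: B1–B2, B1–B3, B3–B4, B3–B5
Every bag has size at most 4, so the width is 4 − 1 = 3 and tw(G) ≤ 3. For the lower bound, the 4 vertices {1, 4, 7, 8} are pairwise adjacent, and any tree decomposition puts a clique entirely inside one bag — forcing width ≥ 3. Therefore the treewidth is 3.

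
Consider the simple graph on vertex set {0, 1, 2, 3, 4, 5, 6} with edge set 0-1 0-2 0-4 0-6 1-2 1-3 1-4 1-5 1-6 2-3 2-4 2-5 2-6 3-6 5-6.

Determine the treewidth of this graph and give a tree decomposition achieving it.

Each bag holds 4 vertices, so the decomposition has width 3, which upper-bounds the treewidth. For the lower bound, the 4 vertices {0, 1, 2, 4} are pairwise adjacent, and any tree decomposition puts a clique entirely inside one bag — forcing width ≥ 3. Combining the bounds, tw(G) = 3.

Treewidth 3.
One such decomposition:
Bags: B1 = {0, 1, 2, 4}  B2 = {0, 1, 2, 6}  B3 = {1, 2, 5, 6}  B4 = {1, 2, 3, 6}
Tree: B1–B2, B2–B3, B3–B4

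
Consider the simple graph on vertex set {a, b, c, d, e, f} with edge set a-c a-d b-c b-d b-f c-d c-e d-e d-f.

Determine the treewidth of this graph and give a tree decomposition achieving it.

The largest bag has 3 vertices, giving width 2; this decomposition certifies tw(G) ≤ 2. For the lower bound, the 3 vertices {c, d, e} are pairwise adjacent, and any tree decomposition puts a clique entirely inside one bag — forcing width ≥ 2. Combining the bounds, tw(G) = 2.

Treewidth 2.
One such decomposition:
Bags: B1 = {c, d, e}  B2 = {b, c, d}  B3 = {b, d, f}  B4 = {a, c, d}
Tree: B1–B2, B2–B3, B2–B4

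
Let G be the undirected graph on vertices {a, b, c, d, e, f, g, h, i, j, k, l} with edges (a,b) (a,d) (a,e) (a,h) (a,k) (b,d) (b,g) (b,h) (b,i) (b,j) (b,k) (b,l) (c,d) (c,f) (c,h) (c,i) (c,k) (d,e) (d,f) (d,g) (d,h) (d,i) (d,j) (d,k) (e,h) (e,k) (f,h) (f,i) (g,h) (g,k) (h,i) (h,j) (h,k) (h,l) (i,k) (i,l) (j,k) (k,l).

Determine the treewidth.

A width-4 tree decomposition is:
Bags: B1 = {b, d, h, i, k}  B2 = {b, d, h, j, k}  B3 = {c, d, h, i, k}  B4 = {a, b, d, h, k}  B5 = {b, d, g, h, k}  B6 = {a, d, e, h, k}  B7 = {c, d, f, h, i}  B8 = {b, h, i, k, l}
Tree: B1–B2, B1–B3, B1–B4, B2–B5, B4–B6, B3–B7, B1–B8
Each bag holds 5 vertices, so the decomposition has width 4, which upper-bounds the treewidth. Conversely, {c, d, f, h, i} is a clique of size 5, and the vertices of any clique must share a bag in every tree decomposition; so some bag has ≥ 5 vertices and tw(G) ≥ 4. Hence tw(G) = 4 exactly.

4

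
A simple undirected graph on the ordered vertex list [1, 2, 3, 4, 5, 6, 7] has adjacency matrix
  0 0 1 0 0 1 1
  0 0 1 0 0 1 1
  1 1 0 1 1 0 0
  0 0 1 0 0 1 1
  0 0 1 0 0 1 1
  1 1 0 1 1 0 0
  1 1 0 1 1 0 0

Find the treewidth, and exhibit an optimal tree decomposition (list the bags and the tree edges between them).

The largest bag has 4 vertices, giving width 3; this decomposition certifies tw(G) ≤ 3. For the lower bound: the 4 vertex sets {3,5}, {1,6}, {7}, {2} are disjoint, each induces a connected subgraph, and every pair is joined by at least one edge of G. Contracting each set to a single vertex therefore yields K_{4} as a minor, and since treewidth is minor-monotone, tw(G) ≥ tw(K_{4}) = 3. Hence tw(G) = 3 exactly.

Treewidth 3.
One such decomposition:
Bags: B1 = {3, 5, 6, 7}  B2 = {1, 3, 6, 7}  B3 = {2, 3, 6, 7}  B4 = {3, 4, 6, 7}
Tree: B1–B2, B2–B3, B3–B4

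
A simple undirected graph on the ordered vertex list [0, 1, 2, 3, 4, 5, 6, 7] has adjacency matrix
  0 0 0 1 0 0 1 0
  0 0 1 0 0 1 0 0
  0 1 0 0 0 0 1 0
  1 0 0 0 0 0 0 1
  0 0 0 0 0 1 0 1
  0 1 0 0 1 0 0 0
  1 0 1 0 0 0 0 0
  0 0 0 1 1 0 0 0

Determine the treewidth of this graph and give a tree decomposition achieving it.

The largest bag has 3 vertices, giving width 2; this decomposition certifies tw(G) ≤ 2. For the lower bound, G contains the cycle 4–5–1–2–6–0–3–7–4, so G is not a forest; only forests have treewidth ≤ 1, hence tw(G) ≥ 2. Combining the bounds, tw(G) = 2.

Treewidth 2.
One such decomposition:
Bags: B1 = {1, 4, 5}  B2 = {1, 2, 4}  B3 = {2, 4, 6}  B4 = {0, 4, 6}  B5 = {0, 3, 4}  B6 = {3, 4, 7}
Tree: B1–B2, B2–B3, B3–B4, B4–B5, B5–B6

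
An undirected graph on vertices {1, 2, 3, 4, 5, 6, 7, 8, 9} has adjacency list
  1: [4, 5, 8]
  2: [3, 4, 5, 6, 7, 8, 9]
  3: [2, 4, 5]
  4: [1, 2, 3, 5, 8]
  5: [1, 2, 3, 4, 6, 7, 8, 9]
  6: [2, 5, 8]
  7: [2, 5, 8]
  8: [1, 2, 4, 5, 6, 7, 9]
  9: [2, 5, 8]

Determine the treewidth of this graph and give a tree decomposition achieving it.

Treewidth 3.
One optimal decomposition is:
Bags: B1 = {1, 4, 5, 8}  B2 = {2, 4, 5, 8}  B3 = {2, 5, 6, 8}  B4 = {2, 3, 4, 5}  B5 = {2, 5, 8, 9}  B6 = {2, 5, 7, 8}
Tree: B1–B2, B2–B3, B2–B4, B2–B5, B2–B6

The largest bag has 4 vertices, giving width 3; this decomposition certifies tw(G) ≤ 3. On the other hand G contains the 4-clique {1, 4, 5, 8}. A clique must lie in a single bag of any decomposition, so no decomposition can have width below 3. The upper and lower bounds meet at 3, so that is the treewidth.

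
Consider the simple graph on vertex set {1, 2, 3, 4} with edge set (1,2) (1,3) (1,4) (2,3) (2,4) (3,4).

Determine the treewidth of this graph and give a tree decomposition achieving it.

A single bag containing all 4 vertices is trivially a valid decomposition of width 3. Conversely, {1, 2, 3, 4} is a clique of size 4, and the vertices of any clique must share a bag in every tree decomposition; so some bag has ≥ 4 vertices and tw(G) ≥ 3. The upper and lower bounds meet at 3, so that is the treewidth.

Treewidth 3.
Bags: B1 = {1, 2, 3, 4}
Tree: (single bag)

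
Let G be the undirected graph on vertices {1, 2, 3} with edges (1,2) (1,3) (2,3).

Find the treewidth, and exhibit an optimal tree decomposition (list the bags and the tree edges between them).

Treewidth 2.
One such decomposition:
Bags: B1 = {1, 2, 3}
Tree: (single bag)

With just one bag of size 3, the width is 3 − 1 = 2, so tw(G) ≤ 2. For the lower bound, the 3 vertices {1, 2, 3} are pairwise adjacent, and any tree decomposition puts a clique entirely inside one bag — forcing width ≥ 2. Combining the bounds, tw(G) = 2.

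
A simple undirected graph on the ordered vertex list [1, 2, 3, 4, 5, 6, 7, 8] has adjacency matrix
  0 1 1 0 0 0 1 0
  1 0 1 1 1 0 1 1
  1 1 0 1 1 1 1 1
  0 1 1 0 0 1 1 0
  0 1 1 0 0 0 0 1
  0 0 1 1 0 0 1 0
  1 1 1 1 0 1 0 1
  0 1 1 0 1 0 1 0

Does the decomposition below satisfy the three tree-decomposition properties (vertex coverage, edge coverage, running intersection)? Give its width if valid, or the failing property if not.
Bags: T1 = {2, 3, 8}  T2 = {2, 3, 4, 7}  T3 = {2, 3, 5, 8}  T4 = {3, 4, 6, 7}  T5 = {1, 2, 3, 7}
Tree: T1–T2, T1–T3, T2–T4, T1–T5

A tree decomposition must satisfy three properties: every vertex lies in some bag; for every edge, both endpoints lie together in some bag; and for every vertex, the bags containing it form a connected subtree. Here edge (7,8) lies in no bag, so the decomposition is invalid.

No — edge (7,8) lies in no bag.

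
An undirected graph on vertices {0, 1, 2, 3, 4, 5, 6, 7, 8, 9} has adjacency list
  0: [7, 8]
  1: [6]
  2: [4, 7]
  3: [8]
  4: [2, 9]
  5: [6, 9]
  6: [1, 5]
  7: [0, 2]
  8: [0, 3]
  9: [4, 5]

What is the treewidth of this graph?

A width-1 tree decomposition is:
Bags: B1 = {3, 8}  B2 = {0, 8}  B3 = {0, 7}  B4 = {2, 7}  B5 = {2, 4}  B6 = {4, 9}  B7 = {5, 9}  B8 = {5, 6}  B9 = {1, 6}
Tree: B1–B2, B2–B3, B3–B4, B4–B5, B5–B6, B6–B7, B7–B8, B8–B9
The largest bag has 2 vertices, giving width 1; this decomposition certifies tw(G) ≤ 1. G has an edge, so its treewidth is at least 1. Combining the bounds, tw(G) = 1.

1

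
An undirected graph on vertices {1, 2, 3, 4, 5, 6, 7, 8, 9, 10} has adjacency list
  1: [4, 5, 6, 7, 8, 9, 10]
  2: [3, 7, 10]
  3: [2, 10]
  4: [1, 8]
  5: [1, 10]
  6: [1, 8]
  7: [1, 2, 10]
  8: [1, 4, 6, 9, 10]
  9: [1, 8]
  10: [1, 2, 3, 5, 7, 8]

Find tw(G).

A width-2 tree decomposition is:
Bags: B1 = {2, 3, 10}  B2 = {2, 7, 10}  B3 = {1, 7, 10}  B4 = {1, 5, 10}  B5 = {1, 8, 10}  B6 = {1, 8, 9}  B7 = {1, 6, 8}  B8 = {1, 4, 8}
Tree: B1–B2, B2–B3, B3–B4, B3–B5, B5–B6, B5–B7, B7–B8
The largest bag has 3 vertices, giving width 2; this decomposition certifies tw(G) ≤ 2. On the other hand G contains the 3-clique {1, 8, 9}. A clique must lie in a single bag of any decomposition, so no decomposition can have width below 2. Hence tw(G) = 2 exactly.

2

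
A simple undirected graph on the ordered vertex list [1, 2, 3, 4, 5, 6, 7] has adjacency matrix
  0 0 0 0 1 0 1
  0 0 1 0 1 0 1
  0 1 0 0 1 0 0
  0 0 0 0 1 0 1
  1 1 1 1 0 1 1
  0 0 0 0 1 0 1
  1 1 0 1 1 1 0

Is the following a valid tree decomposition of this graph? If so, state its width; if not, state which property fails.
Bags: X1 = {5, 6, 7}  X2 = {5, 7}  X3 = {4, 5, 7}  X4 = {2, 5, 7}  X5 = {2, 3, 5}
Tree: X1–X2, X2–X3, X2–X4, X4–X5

A tree decomposition must satisfy three properties: every vertex lies in some bag; for every edge, both endpoints lie together in some bag; and for every vertex, the bags containing it form a connected subtree. Here vertex 1 appears in no bag, so the decomposition is invalid.

No — vertex 1 appears in no bag.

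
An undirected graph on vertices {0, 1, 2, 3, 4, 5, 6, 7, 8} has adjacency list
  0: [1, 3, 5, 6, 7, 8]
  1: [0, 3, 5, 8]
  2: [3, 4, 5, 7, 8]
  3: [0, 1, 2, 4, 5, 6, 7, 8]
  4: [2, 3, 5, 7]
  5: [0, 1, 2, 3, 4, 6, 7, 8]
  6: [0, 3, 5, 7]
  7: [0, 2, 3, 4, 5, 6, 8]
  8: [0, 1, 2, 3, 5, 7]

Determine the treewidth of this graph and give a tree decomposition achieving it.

Treewidth 4.
Bags: B1 = {0, 3, 5, 7, 8}  B2 = {2, 3, 5, 7, 8}  B3 = {0, 1, 3, 5, 8}  B4 = {2, 3, 4, 5, 7}  B5 = {0, 3, 5, 6, 7}
Tree: B1–B2, B1–B3, B2–B4, B1–B5

Each bag holds 5 vertices, so the decomposition has width 4, which upper-bounds the treewidth. On the other hand G contains the 5-clique {0, 1, 3, 5, 8}. A clique must lie in a single bag of any decomposition, so no decomposition can have width below 4. Combining the bounds, tw(G) = 4.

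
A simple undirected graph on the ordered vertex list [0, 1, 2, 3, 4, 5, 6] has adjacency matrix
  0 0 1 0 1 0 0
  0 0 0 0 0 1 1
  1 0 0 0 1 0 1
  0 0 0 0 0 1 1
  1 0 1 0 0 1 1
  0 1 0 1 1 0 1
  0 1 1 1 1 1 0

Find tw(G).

A width-2 tree decomposition is:
Bags: B1 = {4, 5, 6}  B2 = {2, 4, 6}  B3 = {0, 2, 4}  B4 = {3, 5, 6}  B5 = {1, 5, 6}
Tree: B1–B2, B2–B3, B1–B4, B1–B5
Every bag has size at most 3, so the width is 3 − 1 = 2 and tw(G) ≤ 2. Conversely, {0, 2, 4} is a clique of size 3, and the vertices of any clique must share a bag in every tree decomposition; so some bag has ≥ 3 vertices and tw(G) ≥ 2. The upper and lower bounds meet at 2, so that is the treewidth.

2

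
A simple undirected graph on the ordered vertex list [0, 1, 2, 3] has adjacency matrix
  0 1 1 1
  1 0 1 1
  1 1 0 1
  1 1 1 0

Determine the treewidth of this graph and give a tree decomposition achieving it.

Treewidth 3.
Bags: B1 = {0, 1, 2, 3}
Tree: (single bag)

With just one bag of size 4, the width is 4 − 1 = 3, so tw(G) ≤ 3. For the lower bound, the 4 vertices {0, 1, 2, 3} are pairwise adjacent, and any tree decomposition puts a clique entirely inside one bag — forcing width ≥ 3. The upper and lower bounds meet at 3, so that is the treewidth.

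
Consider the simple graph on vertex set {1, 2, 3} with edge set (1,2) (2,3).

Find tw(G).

1

A width-1 tree decomposition is:
Bags: B1 = {1, 2}  B2 = {2, 3}
Tree: B1–B2
Each bag holds 2 vertices, so the decomposition has width 1, which upper-bounds the treewidth. G has an edge, so its treewidth is at least 1. Hence tw(G) = 1 exactly.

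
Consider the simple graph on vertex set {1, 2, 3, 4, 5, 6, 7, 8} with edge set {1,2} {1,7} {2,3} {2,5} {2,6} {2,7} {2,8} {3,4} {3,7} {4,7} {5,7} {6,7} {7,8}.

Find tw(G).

2

A width-2 tree decomposition is:
Bags: B1 = {2, 6, 7}  B2 = {2, 5, 7}  B3 = {2, 3, 7}  B4 = {2, 7, 8}  B5 = {1, 2, 7}  B6 = {3, 4, 7}
Tree: B1–B2, B1–B3, B1–B4, B3–B5, B3–B6
Every bag has size at most 3, so the width is 3 − 1 = 2 and tw(G) ≤ 2. For the lower bound, the 3 vertices {1, 2, 7} are pairwise adjacent, and any tree decomposition puts a clique entirely inside one bag — forcing width ≥ 2. The upper and lower bounds meet at 2, so that is the treewidth.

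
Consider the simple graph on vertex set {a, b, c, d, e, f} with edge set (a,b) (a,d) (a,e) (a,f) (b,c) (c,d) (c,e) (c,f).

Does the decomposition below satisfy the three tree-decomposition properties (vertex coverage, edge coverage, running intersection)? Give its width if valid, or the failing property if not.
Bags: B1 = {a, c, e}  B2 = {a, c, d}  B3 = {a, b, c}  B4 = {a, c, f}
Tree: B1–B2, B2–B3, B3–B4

Every vertex of G appears in some bag (union = {a, b, c, d, e, f}); every edge is covered by a bag; and for each vertex v the set of bags containing v is connected in the bag tree. The decomposition is therefore valid. The largest bag has 3 vertices, so the width is 2.

Yes; width 2.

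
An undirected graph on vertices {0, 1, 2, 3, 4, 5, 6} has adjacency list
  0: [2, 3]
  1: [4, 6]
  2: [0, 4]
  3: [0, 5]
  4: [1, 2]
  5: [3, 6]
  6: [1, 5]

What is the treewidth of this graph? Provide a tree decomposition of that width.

Treewidth 2.
One such decomposition:
Bags: B1 = {0, 2, 3}  B2 = {2, 3, 5}  B3 = {2, 5, 6}  B4 = {1, 2, 6}  B5 = {1, 2, 4}
Tree: B1–B2, B2–B3, B3–B4, B4–B5

Each bag holds 3 vertices, so the decomposition has width 2, which upper-bounds the treewidth. Since 2–0–3–5–6–1–4–2 is a cycle in G, G is not acyclic. Forests are exactly the graphs of treewidth ≤ 1, so tw(G) ≥ 2. Therefore the treewidth is 2.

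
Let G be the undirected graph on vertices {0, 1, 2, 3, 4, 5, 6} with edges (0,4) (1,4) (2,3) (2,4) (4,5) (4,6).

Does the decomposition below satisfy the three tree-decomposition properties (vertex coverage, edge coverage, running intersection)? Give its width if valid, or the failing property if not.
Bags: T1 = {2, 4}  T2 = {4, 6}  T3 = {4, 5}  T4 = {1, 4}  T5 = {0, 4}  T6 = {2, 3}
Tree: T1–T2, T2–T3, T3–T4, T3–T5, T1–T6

Yes; width 1.

Every vertex of G appears in some bag (union = {0, 1, 2, 3, 4, 5, 6}); every edge is covered by a bag; and for each vertex v the set of bags containing v is connected in the bag tree. The decomposition is therefore valid. The largest bag has 2 vertices, so the width is 1.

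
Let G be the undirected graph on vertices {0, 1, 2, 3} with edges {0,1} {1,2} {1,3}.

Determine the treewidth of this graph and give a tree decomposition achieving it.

Treewidth 1.
One such decomposition:
Bags: B1 = {0, 1}  B2 = {1, 3}  B3 = {1, 2}
Tree: B1–B2, B2–B3

Every bag has size at most 2, so the width is 2 − 1 = 1 and tw(G) ≤ 1. Any graph with an edge has treewidth ≥ 1, and G has the edge 1–0. The upper and lower bounds meet at 1, so that is the treewidth.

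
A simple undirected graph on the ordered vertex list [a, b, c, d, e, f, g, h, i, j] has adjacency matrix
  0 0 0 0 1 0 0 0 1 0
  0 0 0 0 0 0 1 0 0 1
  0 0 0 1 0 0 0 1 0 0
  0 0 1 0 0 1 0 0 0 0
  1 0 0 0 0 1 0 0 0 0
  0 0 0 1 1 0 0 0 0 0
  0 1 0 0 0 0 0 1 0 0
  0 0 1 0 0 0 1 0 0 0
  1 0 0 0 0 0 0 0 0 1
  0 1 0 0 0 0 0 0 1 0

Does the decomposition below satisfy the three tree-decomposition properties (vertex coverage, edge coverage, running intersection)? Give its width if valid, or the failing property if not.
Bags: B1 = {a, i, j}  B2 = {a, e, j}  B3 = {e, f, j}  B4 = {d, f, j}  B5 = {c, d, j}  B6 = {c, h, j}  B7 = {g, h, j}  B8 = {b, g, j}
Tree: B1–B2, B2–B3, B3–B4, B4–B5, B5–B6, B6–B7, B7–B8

Every vertex of G appears in some bag (union = {a, b, c, d, e, f, g, h, i, j}); every edge is covered by a bag; and for each vertex v the set of bags containing v is connected in the bag tree. The decomposition is therefore valid. The largest bag has 3 vertices, so the width is 2.

Yes; width 2.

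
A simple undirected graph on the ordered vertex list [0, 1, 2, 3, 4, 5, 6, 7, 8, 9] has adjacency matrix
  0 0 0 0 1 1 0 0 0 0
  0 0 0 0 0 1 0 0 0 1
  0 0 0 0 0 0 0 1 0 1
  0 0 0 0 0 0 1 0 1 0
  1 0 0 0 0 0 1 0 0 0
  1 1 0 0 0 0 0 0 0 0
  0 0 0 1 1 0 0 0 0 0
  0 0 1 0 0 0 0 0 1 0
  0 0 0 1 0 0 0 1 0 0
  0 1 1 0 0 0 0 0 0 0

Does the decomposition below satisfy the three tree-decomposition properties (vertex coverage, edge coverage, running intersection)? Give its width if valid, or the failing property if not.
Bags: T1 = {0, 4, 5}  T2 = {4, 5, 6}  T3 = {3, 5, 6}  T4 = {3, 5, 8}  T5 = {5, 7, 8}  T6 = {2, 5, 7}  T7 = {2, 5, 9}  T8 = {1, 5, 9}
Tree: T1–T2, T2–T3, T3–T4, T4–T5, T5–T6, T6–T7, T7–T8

Yes; width 2.

Vertex coverage: the bags together contain {0, 1, 2, 3, 4, 5, 6, 7, 8, 9}, the full vertex set. Edge coverage: each edge of G has both endpoints in at least one bag. Running intersection: for every vertex, the bags containing it form a connected subtree. All three properties hold, so this is a valid tree decomposition of width max|bag| − 1 = 2, and hence tw(G) ≤ 2.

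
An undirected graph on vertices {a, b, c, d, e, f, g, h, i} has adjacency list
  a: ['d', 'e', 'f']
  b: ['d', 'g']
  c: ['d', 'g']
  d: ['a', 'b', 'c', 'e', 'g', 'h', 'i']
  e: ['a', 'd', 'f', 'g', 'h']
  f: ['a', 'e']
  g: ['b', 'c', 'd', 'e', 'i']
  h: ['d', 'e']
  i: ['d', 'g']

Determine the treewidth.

A width-2 tree decomposition is:
Bags: B1 = {d, g, i}  B2 = {d, e, g}  B3 = {d, e, h}  B4 = {a, d, e}  B5 = {b, d, g}  B6 = {a, e, f}  B7 = {c, d, g}
Tree: B1–B2, B2–B3, B3–B4, B1–B5, B4–B6, B1–B7
Every bag has size at most 3, so the width is 3 − 1 = 2 and tw(G) ≤ 2. For the lower bound, the 3 vertices {d, e, g} are pairwise adjacent, and any tree decomposition puts a clique entirely inside one bag — forcing width ≥ 2. Hence tw(G) = 2 exactly.

2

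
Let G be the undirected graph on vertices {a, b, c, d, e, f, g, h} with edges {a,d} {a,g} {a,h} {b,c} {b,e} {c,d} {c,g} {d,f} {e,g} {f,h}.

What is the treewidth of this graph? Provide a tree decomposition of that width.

Treewidth 2.
One such decomposition:
Bags: B1 = {a, f, h}  B2 = {a, d, f}  B3 = {a, d, g}  B4 = {c, d, g}  B5 = {c, e, g}  B6 = {b, c, e}
Tree: B1–B2, B2–B3, B3–B4, B4–B5, B5–B6

Each bag holds 3 vertices, so the decomposition has width 2, which upper-bounds the treewidth. Since h–f–d–a–h is a cycle in G, G is not acyclic. Forests are exactly the graphs of treewidth ≤ 1, so tw(G) ≥ 2. Hence tw(G) = 2 exactly.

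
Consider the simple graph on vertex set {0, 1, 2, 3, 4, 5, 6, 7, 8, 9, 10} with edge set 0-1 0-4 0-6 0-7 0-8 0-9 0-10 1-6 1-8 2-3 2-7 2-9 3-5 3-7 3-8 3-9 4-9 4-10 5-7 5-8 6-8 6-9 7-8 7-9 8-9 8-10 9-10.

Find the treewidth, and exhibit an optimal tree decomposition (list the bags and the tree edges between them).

Every bag has size at most 4, so the width is 4 − 1 = 3 and tw(G) ≤ 3. Conversely, {0, 1, 6, 8} is a clique of size 4, and the vertices of any clique must share a bag in every tree decomposition; so some bag has ≥ 4 vertices and tw(G) ≥ 3. Combining the bounds, tw(G) = 3.

Treewidth 3.
One such decomposition:
Bags: B1 = {0, 7, 8, 9}  B2 = {0, 8, 9, 10}  B3 = {0, 4, 9, 10}  B4 = {3, 7, 8, 9}  B5 = {0, 6, 8, 9}  B6 = {3, 5, 7, 8}  B7 = {2, 3, 7, 9}  B8 = {0, 1, 6, 8}
Tree: B1–B2, B2–B3, B1–B4, B2–B5, B4–B6, B4–B7, B5–B8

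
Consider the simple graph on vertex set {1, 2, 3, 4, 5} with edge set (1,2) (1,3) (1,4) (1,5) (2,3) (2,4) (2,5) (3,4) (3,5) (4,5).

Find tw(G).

4

A width-4 tree decomposition is:
Bags: B1 = {1, 2, 3, 4, 5}
Tree: (single bag)
With just one bag of size 5, the width is 5 − 1 = 4, so tw(G) ≤ 4. For the lower bound, the 5 vertices {1, 2, 3, 4, 5} are pairwise adjacent, and any tree decomposition puts a clique entirely inside one bag — forcing width ≥ 4. The upper and lower bounds meet at 4, so that is the treewidth.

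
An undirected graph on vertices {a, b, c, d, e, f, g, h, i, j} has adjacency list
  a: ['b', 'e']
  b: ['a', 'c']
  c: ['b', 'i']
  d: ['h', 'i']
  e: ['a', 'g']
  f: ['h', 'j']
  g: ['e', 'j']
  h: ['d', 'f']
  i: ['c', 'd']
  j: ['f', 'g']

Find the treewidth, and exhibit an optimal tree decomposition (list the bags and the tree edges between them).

The largest bag has 3 vertices, giving width 2; this decomposition certifies tw(G) ≤ 2. Since h–f–j–g–e–a–b–c–i–d–h is a cycle in G, G is not acyclic. Forests are exactly the graphs of treewidth ≤ 1, so tw(G) ≥ 2. The upper and lower bounds meet at 2, so that is the treewidth.

Treewidth 2.
Bags: B1 = {f, h, j}  B2 = {g, h, j}  B3 = {e, g, h}  B4 = {a, e, h}  B5 = {a, b, h}  B6 = {b, c, h}  B7 = {c, h, i}  B8 = {d, h, i}
Tree: B1–B2, B2–B3, B3–B4, B4–B5, B5–B6, B6–B7, B7–B8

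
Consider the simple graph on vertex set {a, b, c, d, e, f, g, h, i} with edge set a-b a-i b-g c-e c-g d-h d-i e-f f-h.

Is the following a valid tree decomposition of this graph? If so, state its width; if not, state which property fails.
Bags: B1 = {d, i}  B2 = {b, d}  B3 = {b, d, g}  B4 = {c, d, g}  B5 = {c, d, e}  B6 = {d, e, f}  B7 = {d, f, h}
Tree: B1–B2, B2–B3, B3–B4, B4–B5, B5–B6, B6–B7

No — vertex a appears in no bag.

A tree decomposition must satisfy three properties: every vertex lies in some bag; for every edge, both endpoints lie together in some bag; and for every vertex, the bags containing it form a connected subtree. Here vertex a appears in no bag, so the decomposition is invalid.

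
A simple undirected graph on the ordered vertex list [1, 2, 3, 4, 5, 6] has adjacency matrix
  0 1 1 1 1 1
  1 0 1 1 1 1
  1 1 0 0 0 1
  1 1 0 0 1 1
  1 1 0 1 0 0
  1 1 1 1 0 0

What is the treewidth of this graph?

3

A width-3 tree decomposition is:
Bags: B1 = {1, 2, 4, 6}  B2 = {1, 2, 3, 6}  B3 = {1, 2, 4, 5}
Tree: B1–B2, B1–B3
Each bag holds 4 vertices, so the decomposition has width 3, which upper-bounds the treewidth. On the other hand G contains the 4-clique {1, 2, 3, 6}. A clique must lie in a single bag of any decomposition, so no decomposition can have width below 3. Combining the bounds, tw(G) = 3.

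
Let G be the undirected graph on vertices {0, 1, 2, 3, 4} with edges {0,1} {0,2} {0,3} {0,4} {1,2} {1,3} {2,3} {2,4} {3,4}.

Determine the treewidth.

3

A width-3 tree decomposition is:
Bags: B1 = {0, 2, 3, 4}  B2 = {0, 1, 2, 3}
Tree: B1–B2
Every bag has size at most 4, so the width is 4 − 1 = 3 and tw(G) ≤ 3. On the other hand G contains the 4-clique {0, 1, 2, 3}. A clique must lie in a single bag of any decomposition, so no decomposition can have width below 3. The upper and lower bounds meet at 3, so that is the treewidth.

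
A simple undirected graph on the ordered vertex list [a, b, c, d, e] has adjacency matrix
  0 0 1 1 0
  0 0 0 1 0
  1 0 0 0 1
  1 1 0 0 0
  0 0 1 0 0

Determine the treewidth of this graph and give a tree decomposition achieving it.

Each bag holds 2 vertices, so the decomposition has width 1, which upper-bounds the treewidth. Any graph with an edge has treewidth ≥ 1, and G has the edge a–d. Therefore the treewidth is 1.

Treewidth 1.
Bags: B1 = {a, d}  B2 = {a, c}  B3 = {b, d}  B4 = {c, e}
Tree: B1–B2, B1–B3, B2–B4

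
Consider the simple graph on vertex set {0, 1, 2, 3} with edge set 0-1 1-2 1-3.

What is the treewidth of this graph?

A width-1 tree decomposition is:
Bags: B1 = {0, 1}  B2 = {1, 3}  B3 = {1, 2}
Tree: B1–B2, B2–B3
Every bag has size at most 2, so the width is 2 − 1 = 1 and tw(G) ≤ 1. Since G has at least one edge (e.g. 0–1), it is not an edgeless graph, so tw(G) ≥ 1. Therefore the treewidth is 1.

1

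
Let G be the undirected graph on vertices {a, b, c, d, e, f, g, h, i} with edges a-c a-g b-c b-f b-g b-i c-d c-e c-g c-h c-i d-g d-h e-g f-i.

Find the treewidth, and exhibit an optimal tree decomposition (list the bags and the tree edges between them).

Treewidth 2.
One optimal decomposition is:
Bags: B1 = {c, d, g}  B2 = {b, c, g}  B3 = {c, e, g}  B4 = {c, d, h}  B5 = {a, c, g}  B6 = {b, c, i}  B7 = {b, f, i}
Tree: B1–B2, B1–B3, B1–B4, B2–B5, B2–B6, B6–B7

Each bag holds 3 vertices, so the decomposition has width 2, which upper-bounds the treewidth. Conversely, {c, d, g} is a clique of size 3, and the vertices of any clique must share a bag in every tree decomposition; so some bag has ≥ 3 vertices and tw(G) ≥ 2. The upper and lower bounds meet at 2, so that is the treewidth.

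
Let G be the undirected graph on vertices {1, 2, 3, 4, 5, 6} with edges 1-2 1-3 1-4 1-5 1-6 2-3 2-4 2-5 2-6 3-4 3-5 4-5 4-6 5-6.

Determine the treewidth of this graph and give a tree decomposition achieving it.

Every bag has size at most 5, so the width is 5 − 1 = 4 and tw(G) ≤ 4. For the lower bound, the 5 vertices {1, 2, 3, 4, 5} are pairwise adjacent, and any tree decomposition puts a clique entirely inside one bag — forcing width ≥ 4. Therefore the treewidth is 4.

Treewidth 4.
Bags: B1 = {1, 2, 3, 4, 5}  B2 = {1, 2, 4, 5, 6}
Tree: B1–B2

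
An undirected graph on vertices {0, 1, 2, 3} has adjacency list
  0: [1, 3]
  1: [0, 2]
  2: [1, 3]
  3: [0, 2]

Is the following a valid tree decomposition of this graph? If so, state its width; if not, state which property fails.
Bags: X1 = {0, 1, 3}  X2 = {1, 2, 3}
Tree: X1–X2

Checking the three conditions: (i) the bags cover all of {0, 1, 2, 3}; (ii) for each edge, some bag contains both endpoints; (iii) the bags containing any fixed vertex form a subtree. All hold, so the decomposition is valid with width 3 − 1 = 2.

Yes; width 2.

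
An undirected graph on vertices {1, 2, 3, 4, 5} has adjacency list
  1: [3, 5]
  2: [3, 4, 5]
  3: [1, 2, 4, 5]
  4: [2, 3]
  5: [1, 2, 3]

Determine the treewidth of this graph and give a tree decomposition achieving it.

Each bag holds 3 vertices, so the decomposition has width 2, which upper-bounds the treewidth. For the lower bound, the 3 vertices {1, 3, 5} are pairwise adjacent, and any tree decomposition puts a clique entirely inside one bag — forcing width ≥ 2. Therefore the treewidth is 2.

Treewidth 2.
One such decomposition:
Bags: B1 = {2, 3, 5}  B2 = {2, 3, 4}  B3 = {1, 3, 5}
Tree: B1–B2, B1–B3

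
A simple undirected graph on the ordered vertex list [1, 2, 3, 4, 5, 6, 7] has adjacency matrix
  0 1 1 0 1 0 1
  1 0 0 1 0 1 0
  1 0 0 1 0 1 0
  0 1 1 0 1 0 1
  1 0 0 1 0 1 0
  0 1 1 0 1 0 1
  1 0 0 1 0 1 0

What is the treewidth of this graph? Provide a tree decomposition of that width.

Treewidth 3.
One such decomposition:
Bags: B1 = {1, 3, 4, 6}  B2 = {1, 4, 6, 7}  B3 = {1, 2, 4, 6}  B4 = {1, 4, 5, 6}
Tree: B1–B2, B2–B3, B3–B4

Each bag holds 4 vertices, so the decomposition has width 3, which upper-bounds the treewidth. For the lower bound: the 4 vertex sets {1,3}, {4,7}, {6}, {2} are disjoint, each induces a connected subgraph, and every pair is joined by at least one edge of G. Contracting each set to a single vertex therefore yields K_{4} as a minor, and since treewidth is minor-monotone, tw(G) ≥ tw(K_{4}) = 3. Hence tw(G) = 3 exactly.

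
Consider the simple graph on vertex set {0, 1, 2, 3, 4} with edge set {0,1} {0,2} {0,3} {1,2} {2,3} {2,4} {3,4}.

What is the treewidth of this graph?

2

A width-2 tree decomposition is:
Bags: B1 = {0, 1, 2}  B2 = {0, 2, 3}  B3 = {2, 3, 4}
Tree: B1–B2, B2–B3
Each bag holds 3 vertices, so the decomposition has width 2, which upper-bounds the treewidth. For the lower bound, the 3 vertices {0, 1, 2} are pairwise adjacent, and any tree decomposition puts a clique entirely inside one bag — forcing width ≥ 2. Combining the bounds, tw(G) = 2.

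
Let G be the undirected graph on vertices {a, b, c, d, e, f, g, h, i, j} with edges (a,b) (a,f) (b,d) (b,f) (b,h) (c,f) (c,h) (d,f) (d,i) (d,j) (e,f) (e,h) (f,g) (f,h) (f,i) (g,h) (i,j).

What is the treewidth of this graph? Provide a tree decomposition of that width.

Every bag has size at most 3, so the width is 3 − 1 = 2 and tw(G) ≤ 2. Conversely, {d, i, j} is a clique of size 3, and the vertices of any clique must share a bag in every tree decomposition; so some bag has ≥ 3 vertices and tw(G) ≥ 2. Hence tw(G) = 2 exactly.

Treewidth 2.
One optimal decomposition is:
Bags: B1 = {f, g, h}  B2 = {b, f, h}  B3 = {e, f, h}  B4 = {b, d, f}  B5 = {d, f, i}  B6 = {d, i, j}  B7 = {c, f, h}  B8 = {a, b, f}
Tree: B1–B2, B2–B3, B2–B4, B4–B5, B5–B6, B2–B7, B4–B8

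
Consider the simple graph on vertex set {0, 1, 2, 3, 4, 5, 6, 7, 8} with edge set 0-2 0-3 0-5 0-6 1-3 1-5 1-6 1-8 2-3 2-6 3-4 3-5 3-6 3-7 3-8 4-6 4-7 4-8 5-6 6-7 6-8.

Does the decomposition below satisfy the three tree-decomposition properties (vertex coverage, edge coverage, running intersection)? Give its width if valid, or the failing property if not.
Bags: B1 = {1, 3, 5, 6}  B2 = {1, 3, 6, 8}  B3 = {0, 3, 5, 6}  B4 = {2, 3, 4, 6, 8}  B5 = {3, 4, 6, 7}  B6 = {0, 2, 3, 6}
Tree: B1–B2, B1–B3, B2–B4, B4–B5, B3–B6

A tree decomposition must satisfy three properties: every vertex lies in some bag; for every edge, both endpoints lie together in some bag; and for every vertex, the bags containing it form a connected subtree. Here bags containing vertex 2 are not connected in the tree, so the decomposition is invalid.

No — bags containing vertex 2 are not connected in the tree.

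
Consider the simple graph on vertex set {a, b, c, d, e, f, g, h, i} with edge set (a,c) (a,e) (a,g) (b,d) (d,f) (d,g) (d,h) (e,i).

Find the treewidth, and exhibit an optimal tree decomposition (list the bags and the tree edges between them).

Every bag has size at most 2, so the width is 2 − 1 = 1 and tw(G) ≤ 1. Since G has at least one edge (e.g. b–d), it is not an edgeless graph, so tw(G) ≥ 1. Therefore the treewidth is 1.

Treewidth 1.
One such decomposition:
Bags: B1 = {b, d}  B2 = {d, h}  B3 = {d, g}  B4 = {a, g}  B5 = {d, f}  B6 = {a, c}  B7 = {a, e}  B8 = {e, i}
Tree: B1–B2, B2–B3, B3–B4, B3–B5, B4–B6, B4–B7, B7–B8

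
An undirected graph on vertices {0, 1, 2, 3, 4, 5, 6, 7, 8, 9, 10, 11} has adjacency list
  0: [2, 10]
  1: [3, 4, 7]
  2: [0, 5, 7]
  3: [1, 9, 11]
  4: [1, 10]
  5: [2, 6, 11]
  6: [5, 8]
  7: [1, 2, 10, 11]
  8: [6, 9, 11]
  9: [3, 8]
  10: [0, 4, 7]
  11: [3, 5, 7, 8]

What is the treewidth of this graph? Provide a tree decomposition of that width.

The largest bag has 4 vertices, giving width 3; this decomposition certifies tw(G) ≤ 3. For the lower bound: the 4 vertex sets {0,4,10}, {2}, {7}, {1,3,5,11} are disjoint, each induces a connected subgraph, and every pair is joined by at least one edge of G. Contracting each set to a single vertex therefore yields K_{4} as a minor, and since treewidth is minor-monotone, tw(G) ≥ tw(K_{4}) = 3. Therefore the treewidth is 3.

Treewidth 3.
One optimal decomposition is:
Bags: B1 = {0, 2, 4, 10}  B2 = {2, 4, 7, 10}  B3 = {1, 2, 4, 7}  B4 = {1, 2, 5, 7}  B5 = {1, 5, 7, 11}  B6 = {1, 3, 5, 11}  B7 = {3, 5, 6, 11}  B8 = {3, 6, 8, 11}  B9 = {3, 6, 8, 9}
Tree: B1–B2, B2–B3, B3–B4, B4–B5, B5–B6, B6–B7, B7–B8, B8–B9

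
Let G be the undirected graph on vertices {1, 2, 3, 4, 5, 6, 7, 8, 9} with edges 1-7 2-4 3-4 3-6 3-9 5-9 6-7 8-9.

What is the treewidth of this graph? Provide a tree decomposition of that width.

Treewidth 1.
Bags: B1 = {3, 6}  B2 = {3, 9}  B3 = {6, 7}  B4 = {5, 9}  B5 = {1, 7}  B6 = {3, 4}  B7 = {2, 4}  B8 = {8, 9}
Tree: B1–B2, B1–B3, B2–B4, B3–B5, B1–B6, B6–B7, B2–B8

Every bag has size at most 2, so the width is 2 − 1 = 1 and tw(G) ≤ 1. G has an edge, so its treewidth is at least 1. Hence tw(G) = 1 exactly.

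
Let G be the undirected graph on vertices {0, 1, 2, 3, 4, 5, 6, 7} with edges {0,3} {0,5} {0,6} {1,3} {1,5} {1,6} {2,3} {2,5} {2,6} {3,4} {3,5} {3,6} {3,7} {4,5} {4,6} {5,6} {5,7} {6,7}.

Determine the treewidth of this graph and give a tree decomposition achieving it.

Treewidth 3.
One optimal decomposition is:
Bags: B1 = {3, 5, 6, 7}  B2 = {0, 3, 5, 6}  B3 = {1, 3, 5, 6}  B4 = {3, 4, 5, 6}  B5 = {2, 3, 5, 6}
Tree: B1–B2, B1–B3, B3–B4, B1–B5

Each bag holds 4 vertices, so the decomposition has width 3, which upper-bounds the treewidth. Conversely, {0, 3, 5, 6} is a clique of size 4, and the vertices of any clique must share a bag in every tree decomposition; so some bag has ≥ 4 vertices and tw(G) ≥ 3. The upper and lower bounds meet at 3, so that is the treewidth.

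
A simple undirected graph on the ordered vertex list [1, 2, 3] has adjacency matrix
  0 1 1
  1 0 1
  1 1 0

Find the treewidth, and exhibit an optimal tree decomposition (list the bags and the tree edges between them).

With just one bag of size 3, the width is 3 − 1 = 2, so tw(G) ≤ 2. For the lower bound, the 3 vertices {1, 2, 3} are pairwise adjacent, and any tree decomposition puts a clique entirely inside one bag — forcing width ≥ 2. The upper and lower bounds meet at 2, so that is the treewidth.

Treewidth 2.
One optimal decomposition is:
Bags: B1 = {1, 2, 3}
Tree: (single bag)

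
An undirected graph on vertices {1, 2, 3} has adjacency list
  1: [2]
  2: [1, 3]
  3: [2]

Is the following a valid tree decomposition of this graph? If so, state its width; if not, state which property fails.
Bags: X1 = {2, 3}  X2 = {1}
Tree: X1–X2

A tree decomposition must satisfy three properties: every vertex lies in some bag; for every edge, both endpoints lie together in some bag; and for every vertex, the bags containing it form a connected subtree. Here edge (2,1) lies in no bag, so the decomposition is invalid.

No — edge (2,1) lies in no bag.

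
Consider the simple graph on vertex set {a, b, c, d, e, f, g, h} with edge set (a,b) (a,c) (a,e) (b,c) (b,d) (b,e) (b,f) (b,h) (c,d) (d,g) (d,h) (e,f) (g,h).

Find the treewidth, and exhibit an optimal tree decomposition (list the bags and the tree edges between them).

The largest bag has 3 vertices, giving width 2; this decomposition certifies tw(G) ≤ 2. For the lower bound, the 3 vertices {d, g, h} are pairwise adjacent, and any tree decomposition puts a clique entirely inside one bag — forcing width ≥ 2. The upper and lower bounds meet at 2, so that is the treewidth.

Treewidth 2.
Bags: B1 = {b, d, h}  B2 = {b, c, d}  B3 = {a, b, c}  B4 = {a, b, e}  B5 = {d, g, h}  B6 = {b, e, f}
Tree: B1–B2, B2–B3, B3–B4, B1–B5, B4–B6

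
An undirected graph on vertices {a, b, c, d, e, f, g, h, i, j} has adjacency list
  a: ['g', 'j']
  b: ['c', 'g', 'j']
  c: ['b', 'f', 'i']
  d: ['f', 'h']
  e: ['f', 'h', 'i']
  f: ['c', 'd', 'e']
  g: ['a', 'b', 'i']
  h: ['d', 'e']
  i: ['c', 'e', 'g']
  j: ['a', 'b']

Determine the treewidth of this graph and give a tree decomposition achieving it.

Every bag has size at most 3, so the width is 3 − 1 = 2 and tw(G) ≤ 2. The edges d–h–e–f–d form a cycle, so G is not a tree and its treewidth is at least 2. Combining the bounds, tw(G) = 2.

Treewidth 2.
One such decomposition:
Bags: B1 = {d, f, h}  B2 = {e, f, h}  B3 = {c, e, f}  B4 = {c, e, i}  B5 = {b, c, i}  B6 = {b, g, i}  B7 = {b, g, j}  B8 = {a, g, j}
Tree: B1–B2, B2–B3, B3–B4, B4–B5, B5–B6, B6–B7, B7–B8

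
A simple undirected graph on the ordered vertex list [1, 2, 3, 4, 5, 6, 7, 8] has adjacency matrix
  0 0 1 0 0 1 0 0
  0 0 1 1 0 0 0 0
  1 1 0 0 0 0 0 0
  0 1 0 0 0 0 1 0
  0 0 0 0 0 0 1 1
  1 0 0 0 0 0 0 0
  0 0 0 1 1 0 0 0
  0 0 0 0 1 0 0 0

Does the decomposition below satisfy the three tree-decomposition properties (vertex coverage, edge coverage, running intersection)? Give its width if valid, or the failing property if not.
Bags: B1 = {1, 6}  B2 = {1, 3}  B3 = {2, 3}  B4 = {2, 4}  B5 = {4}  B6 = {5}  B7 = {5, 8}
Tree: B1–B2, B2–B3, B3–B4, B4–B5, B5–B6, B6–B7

No — vertex 7 appears in no bag.

A tree decomposition must satisfy three properties: every vertex lies in some bag; for every edge, both endpoints lie together in some bag; and for every vertex, the bags containing it form a connected subtree. Here vertex 7 appears in no bag, so the decomposition is invalid.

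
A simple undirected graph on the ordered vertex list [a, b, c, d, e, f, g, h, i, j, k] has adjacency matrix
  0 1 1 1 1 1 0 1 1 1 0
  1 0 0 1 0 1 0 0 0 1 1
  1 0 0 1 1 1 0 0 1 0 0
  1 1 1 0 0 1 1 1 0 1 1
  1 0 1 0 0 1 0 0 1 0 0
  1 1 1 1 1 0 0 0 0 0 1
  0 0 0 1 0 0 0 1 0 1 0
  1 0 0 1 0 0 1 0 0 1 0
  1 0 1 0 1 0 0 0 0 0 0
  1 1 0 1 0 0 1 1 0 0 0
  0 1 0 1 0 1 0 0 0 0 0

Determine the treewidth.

A width-3 tree decomposition is:
Bags: B1 = {a, c, e, f}  B2 = {a, c, d, f}  B3 = {a, c, e, i}  B4 = {a, b, d, f}  B5 = {b, d, f, k}  B6 = {a, b, d, j}  B7 = {a, d, h, j}  B8 = {d, g, h, j}
Tree: B1–B2, B1–B3, B2–B4, B4–B5, B4–B6, B6–B7, B7–B8
The largest bag has 4 vertices, giving width 3; this decomposition certifies tw(G) ≤ 3. On the other hand G contains the 4-clique {d, g, h, j}. A clique must lie in a single bag of any decomposition, so no decomposition can have width below 3. The upper and lower bounds meet at 3, so that is the treewidth.

3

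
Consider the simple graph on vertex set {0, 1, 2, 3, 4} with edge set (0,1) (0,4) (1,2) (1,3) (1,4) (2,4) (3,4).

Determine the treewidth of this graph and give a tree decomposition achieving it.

The largest bag has 3 vertices, giving width 2; this decomposition certifies tw(G) ≤ 2. Conversely, {0, 1, 4} is a clique of size 3, and the vertices of any clique must share a bag in every tree decomposition; so some bag has ≥ 3 vertices and tw(G) ≥ 2. Hence tw(G) = 2 exactly.

Treewidth 2.
Bags: B1 = {1, 2, 4}  B2 = {1, 3, 4}  B3 = {0, 1, 4}
Tree: B1–B2, B2–B3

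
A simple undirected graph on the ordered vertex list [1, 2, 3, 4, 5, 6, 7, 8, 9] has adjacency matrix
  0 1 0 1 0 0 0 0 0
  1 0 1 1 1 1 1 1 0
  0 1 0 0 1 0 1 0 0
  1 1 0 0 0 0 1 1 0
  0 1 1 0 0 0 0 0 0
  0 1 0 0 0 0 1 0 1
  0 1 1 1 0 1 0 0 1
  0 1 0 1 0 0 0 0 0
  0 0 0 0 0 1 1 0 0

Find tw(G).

2

A width-2 tree decomposition is:
Bags: B1 = {2, 3, 7}  B2 = {2, 4, 7}  B3 = {2, 6, 7}  B4 = {2, 3, 5}  B5 = {6, 7, 9}  B6 = {2, 4, 8}  B7 = {1, 2, 4}
Tree: B1–B2, B2–B3, B1–B4, B3–B5, B2–B6, B6–B7
The largest bag has 3 vertices, giving width 2; this decomposition certifies tw(G) ≤ 2. For the lower bound, the 3 vertices {6, 7, 9} are pairwise adjacent, and any tree decomposition puts a clique entirely inside one bag — forcing width ≥ 2. Therefore the treewidth is 2.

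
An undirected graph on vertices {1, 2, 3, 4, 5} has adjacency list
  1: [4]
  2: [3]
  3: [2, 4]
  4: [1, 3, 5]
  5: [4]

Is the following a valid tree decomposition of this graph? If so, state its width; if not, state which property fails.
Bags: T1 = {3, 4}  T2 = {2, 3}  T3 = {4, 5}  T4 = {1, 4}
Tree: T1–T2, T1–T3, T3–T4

Yes; width 1.

Vertex coverage: the bags together contain {1, 2, 3, 4, 5}, the full vertex set. Edge coverage: each edge of G has both endpoints in at least one bag. Running intersection: for every vertex, the bags containing it form a connected subtree. All three properties hold, so this is a valid tree decomposition of width max|bag| − 1 = 1, and hence tw(G) ≤ 1.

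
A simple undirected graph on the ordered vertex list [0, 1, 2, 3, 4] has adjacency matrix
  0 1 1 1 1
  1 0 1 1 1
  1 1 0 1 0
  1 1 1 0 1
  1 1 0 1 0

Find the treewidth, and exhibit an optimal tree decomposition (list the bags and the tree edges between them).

Treewidth 3.
One such decomposition:
Bags: B1 = {0, 1, 2, 3}  B2 = {0, 1, 3, 4}
Tree: B1–B2

Every bag has size at most 4, so the width is 4 − 1 = 3 and tw(G) ≤ 3. For the lower bound, the 4 vertices {0, 1, 2, 3} are pairwise adjacent, and any tree decomposition puts a clique entirely inside one bag — forcing width ≥ 3. Hence tw(G) = 3 exactly.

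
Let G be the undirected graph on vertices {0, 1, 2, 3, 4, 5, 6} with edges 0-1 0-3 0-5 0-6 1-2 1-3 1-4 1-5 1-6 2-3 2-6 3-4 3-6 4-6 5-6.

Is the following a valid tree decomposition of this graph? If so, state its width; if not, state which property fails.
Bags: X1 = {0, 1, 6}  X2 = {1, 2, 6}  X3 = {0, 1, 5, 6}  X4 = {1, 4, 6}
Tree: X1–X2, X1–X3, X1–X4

A tree decomposition must satisfy three properties: every vertex lies in some bag; for every edge, both endpoints lie together in some bag; and for every vertex, the bags containing it form a connected subtree. Here vertex 3 appears in no bag, so the decomposition is invalid.

No — vertex 3 appears in no bag.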